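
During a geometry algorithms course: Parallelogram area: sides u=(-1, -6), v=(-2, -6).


|u x v| = |(-1)*(-6) - (-6)*(-2)|
= |6 - 12| = 6

6


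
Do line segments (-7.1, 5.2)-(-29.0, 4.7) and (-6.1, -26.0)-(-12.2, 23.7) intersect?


Cross products: d1=-140.62, d2=950.86, d3=683.78, d4=-407.7
d1*d2 < 0 and d3*d4 < 0? yes

Yes, they intersect


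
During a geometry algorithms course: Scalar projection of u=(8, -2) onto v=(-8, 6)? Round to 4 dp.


u.v = -76, |v| = sqrt(100) = 10
Scalar projection = u.v / |v| = -76 / sqrt(100) = -7.6

-7.6


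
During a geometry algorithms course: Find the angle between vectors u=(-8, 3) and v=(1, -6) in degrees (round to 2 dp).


u.v = -26, |u| = sqrt(73) = 8.544, |v| = sqrt(37) = 6.0828
cos(theta) = u.v/(|u||v|) = -26/sqrt(2701) = -0.500278
theta = acos(-0.500278) = 120.02 degrees

120.02 degrees


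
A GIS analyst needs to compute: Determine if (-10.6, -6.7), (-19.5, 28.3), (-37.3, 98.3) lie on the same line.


Cross product: ((-19.5)-(-10.6))*(98.3-(-6.7)) - (28.3-(-6.7))*((-37.3)-(-10.6))
= 0

Yes, collinear


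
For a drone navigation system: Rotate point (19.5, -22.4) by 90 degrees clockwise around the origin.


90° CW: (x,y) -> (y, -x)
(19.5,-22.4) -> (-22.4, -19.5)

(-22.4, -19.5)


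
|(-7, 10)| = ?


|u| = sqrt((-7)^2 + 10^2) = sqrt(149) = 12.2066

12.2066


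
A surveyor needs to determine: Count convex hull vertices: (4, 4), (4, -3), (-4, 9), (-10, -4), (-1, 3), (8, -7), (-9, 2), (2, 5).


Convex hull vertices (CCW): (-10, -4), (8, -7), (4, 4), (-4, 9), (-9, 2)
Count = 5

5


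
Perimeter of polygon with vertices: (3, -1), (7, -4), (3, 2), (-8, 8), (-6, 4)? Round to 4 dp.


Sides: (3, -1)->(7, -4): sqrt(25) = 5, (7, -4)->(3, 2): sqrt(52) = 7.211103, (3, 2)->(-8, 8): sqrt(157) = 12.529964, (-8, 8)->(-6, 4): sqrt(20) = 4.472136, (-6, 4)->(3, -1): sqrt(106) = 10.29563
Sum = 39.508833
Perimeter = 39.5088

39.5088


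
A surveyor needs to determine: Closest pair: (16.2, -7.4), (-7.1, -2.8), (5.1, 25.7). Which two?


d(P0,P1) = 23.7497, d(P0,P2) = 34.9116, d(P1,P2) = 31.0015
Closest: P0 and P1

Closest pair: (16.2, -7.4) and (-7.1, -2.8), distance = 23.7497


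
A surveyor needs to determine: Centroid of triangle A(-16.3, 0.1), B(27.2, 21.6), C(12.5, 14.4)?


Centroid = ((x_A+x_B+x_C)/3, (y_A+y_B+y_C)/3)
= (((-16.3)+27.2+12.5)/3, (0.1+21.6+14.4)/3)
= (7.8, 12.0333)

(7.8, 12.0333)


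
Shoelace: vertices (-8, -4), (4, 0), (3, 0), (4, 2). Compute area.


Shoelace sum: ((-8)*0 - 4*(-4)) + (4*0 - 3*0) + (3*2 - 4*0) + (4*(-4) - (-8)*2)
= 22
Area = |22|/2 = 11

11


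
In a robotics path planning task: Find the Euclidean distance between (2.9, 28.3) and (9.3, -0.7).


dx=6.4, dy=-29
d^2 = 6.4^2 + (-29)^2 = 881.96
d = sqrt(881.96) = 29.6978

29.6978


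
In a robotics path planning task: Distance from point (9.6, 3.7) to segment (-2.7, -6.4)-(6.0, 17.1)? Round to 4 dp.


Project P onto AB: t = 0.5484 (clamped to [0,1])
Closest point on segment: (2.071, 6.4873)
Distance: 8.0283

8.0283


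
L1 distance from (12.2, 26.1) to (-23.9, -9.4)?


|12.2-(-23.9)| + |26.1-(-9.4)| = 36.1 + 35.5 = 71.6

71.6


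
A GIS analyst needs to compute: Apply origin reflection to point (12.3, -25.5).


Reflection over origin: (x,y) -> (-x,-y)
(12.3, -25.5) -> (-12.3, 25.5)

(-12.3, 25.5)


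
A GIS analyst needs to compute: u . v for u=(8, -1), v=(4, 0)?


u . v = u_x*v_x + u_y*v_y = 8*4 + (-1)*0
= 32 + 0 = 32

32


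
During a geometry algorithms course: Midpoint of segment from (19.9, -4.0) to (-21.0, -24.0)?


M = ((19.9+(-21))/2, ((-4)+(-24))/2)
= (-0.55, -14)

(-0.55, -14)


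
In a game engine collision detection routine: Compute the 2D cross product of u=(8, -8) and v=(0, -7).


u x v = u_x*v_y - u_y*v_x = 8*(-7) - (-8)*0
= (-56) - 0 = -56

-56


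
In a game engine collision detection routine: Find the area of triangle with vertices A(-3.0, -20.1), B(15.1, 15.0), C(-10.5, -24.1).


Area = |x_A(y_B-y_C) + x_B(y_C-y_A) + x_C(y_A-y_B)|/2
= |(-117.3) + (-60.4) + 368.55|/2
= 190.85/2 = 95.425

95.425


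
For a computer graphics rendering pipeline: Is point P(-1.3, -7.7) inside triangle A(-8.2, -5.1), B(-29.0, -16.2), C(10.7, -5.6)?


Cross products: AB x AP = 130.67, BC x BP = 43.83, CA x CP = 45.69
All same sign? yes

Yes, inside


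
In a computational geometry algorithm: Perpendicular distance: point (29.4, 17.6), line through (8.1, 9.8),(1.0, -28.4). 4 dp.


|cross product| = 758.28
|line direction| = sqrt(1509.65) = 38.8542
Distance = 758.28/sqrt(1509.65) = 19.516

19.516


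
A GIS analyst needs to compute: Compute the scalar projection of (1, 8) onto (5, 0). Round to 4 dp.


u.v = 5, |v| = sqrt(25) = 5
Scalar projection = u.v / |v| = 5 / sqrt(25) = 1

1


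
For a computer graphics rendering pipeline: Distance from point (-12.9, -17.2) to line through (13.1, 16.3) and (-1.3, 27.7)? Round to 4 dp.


|cross product| = 778.8
|line direction| = sqrt(337.32) = 18.3663
Distance = 778.8/sqrt(337.32) = 42.4038

42.4038


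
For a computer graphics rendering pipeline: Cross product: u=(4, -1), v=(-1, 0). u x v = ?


u x v = u_x*v_y - u_y*v_x = 4*0 - (-1)*(-1)
= 0 - 1 = -1

-1


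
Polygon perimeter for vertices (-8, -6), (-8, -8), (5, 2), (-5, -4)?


Sides: (-8, -6)->(-8, -8): sqrt(4) = 2, (-8, -8)->(5, 2): sqrt(269) = 16.401219, (5, 2)->(-5, -4): sqrt(136) = 11.661904, (-5, -4)->(-8, -6): sqrt(13) = 3.605551
Sum = 33.668674
Perimeter = 33.6687

33.6687


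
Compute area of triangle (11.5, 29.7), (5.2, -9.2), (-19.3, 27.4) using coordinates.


Area = |x_A(y_B-y_C) + x_B(y_C-y_A) + x_C(y_A-y_B)|/2
= |(-420.9) + (-11.96) + (-750.77)|/2
= 1183.63/2 = 591.815

591.815


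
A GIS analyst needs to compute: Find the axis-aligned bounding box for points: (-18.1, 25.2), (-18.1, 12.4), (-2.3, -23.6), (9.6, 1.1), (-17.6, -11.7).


x range: [-18.1, 9.6]
y range: [-23.6, 25.2]
Bounding box: (-18.1,-23.6) to (9.6,25.2)

(-18.1,-23.6) to (9.6,25.2)


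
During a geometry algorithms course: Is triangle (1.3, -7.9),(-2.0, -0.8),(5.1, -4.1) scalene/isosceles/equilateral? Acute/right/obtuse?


Side lengths squared: AB^2=61.3, BC^2=61.3, CA^2=28.88
Sorted: [28.88, 61.3, 61.3]
By sides: Isosceles, By angles: Acute

Isosceles, Acute


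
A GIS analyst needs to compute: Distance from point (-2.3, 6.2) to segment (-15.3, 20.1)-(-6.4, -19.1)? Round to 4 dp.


Project P onto AB: t = 0.4088 (clamped to [0,1])
Closest point on segment: (-11.6616, 4.0745)
Distance: 9.5998

9.5998


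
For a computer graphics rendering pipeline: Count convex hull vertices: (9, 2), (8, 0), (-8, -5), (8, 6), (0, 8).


Convex hull vertices (CCW): (-8, -5), (8, 0), (9, 2), (8, 6), (0, 8)
Count = 5

5


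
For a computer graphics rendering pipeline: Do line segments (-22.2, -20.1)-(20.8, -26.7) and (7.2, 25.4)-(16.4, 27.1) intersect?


Cross products: d1=-368.62, d2=-502.44, d3=2150.54, d4=2284.36
d1*d2 < 0 and d3*d4 < 0? no

No, they don't intersect


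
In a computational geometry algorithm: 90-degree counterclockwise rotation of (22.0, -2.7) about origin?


90° CCW: (x,y) -> (-y, x)
(22,-2.7) -> (2.7, 22)

(2.7, 22)


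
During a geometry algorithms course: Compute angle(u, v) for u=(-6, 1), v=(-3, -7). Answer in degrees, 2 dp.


u.v = 11, |u| = sqrt(37) = 6.0828, |v| = sqrt(58) = 7.6158
cos(theta) = u.v/(|u||v|) = 11/sqrt(2146) = 0.237453
theta = acos(0.237453) = 76.26 degrees

76.26 degrees


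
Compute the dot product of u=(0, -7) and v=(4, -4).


u . v = u_x*v_x + u_y*v_y = 0*4 + (-7)*(-4)
= 0 + 28 = 28

28


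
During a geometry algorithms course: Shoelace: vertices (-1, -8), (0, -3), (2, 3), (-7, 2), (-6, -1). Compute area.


Shoelace sum: ((-1)*(-3) - 0*(-8)) + (0*3 - 2*(-3)) + (2*2 - (-7)*3) + ((-7)*(-1) - (-6)*2) + ((-6)*(-8) - (-1)*(-1))
= 100
Area = |100|/2 = 50

50


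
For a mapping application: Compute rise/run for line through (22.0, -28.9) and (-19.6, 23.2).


slope = (y2-y1)/(x2-x1) = (23.2-(-28.9))/((-19.6)-22) = 52.1/(-41.6) = -1.2524

-1.2524


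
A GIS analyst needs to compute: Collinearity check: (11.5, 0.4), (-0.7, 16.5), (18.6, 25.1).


Cross product: ((-0.7)-11.5)*(25.1-0.4) - (16.5-0.4)*(18.6-11.5)
= -415.65

No, not collinear


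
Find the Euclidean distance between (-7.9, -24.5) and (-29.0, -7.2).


dx=-21.1, dy=17.3
d^2 = (-21.1)^2 + 17.3^2 = 744.5
d = sqrt(744.5) = 27.2855

27.2855


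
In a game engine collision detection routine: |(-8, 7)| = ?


|u| = sqrt((-8)^2 + 7^2) = sqrt(113) = 10.6301

10.6301


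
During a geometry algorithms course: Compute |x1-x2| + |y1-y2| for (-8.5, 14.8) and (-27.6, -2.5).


|(-8.5)-(-27.6)| + |14.8-(-2.5)| = 19.1 + 17.3 = 36.4

36.4


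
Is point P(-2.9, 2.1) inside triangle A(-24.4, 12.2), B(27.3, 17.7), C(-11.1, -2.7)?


Cross products: AB x AP = -640.42, BC x BP = -17.04, CA x CP = -186.02
All same sign? yes

Yes, inside


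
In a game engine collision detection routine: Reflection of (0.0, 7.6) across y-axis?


Reflection over y-axis: (x,y) -> (-x,y)
(0, 7.6) -> (0, 7.6)

(0, 7.6)


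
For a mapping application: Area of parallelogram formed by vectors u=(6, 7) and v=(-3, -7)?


|u x v| = |6*(-7) - 7*(-3)|
= |(-42) - (-21)| = 21

21


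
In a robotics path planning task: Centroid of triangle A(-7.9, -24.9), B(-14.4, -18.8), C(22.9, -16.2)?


Centroid = ((x_A+x_B+x_C)/3, (y_A+y_B+y_C)/3)
= (((-7.9)+(-14.4)+22.9)/3, ((-24.9)+(-18.8)+(-16.2))/3)
= (0.2, -19.9667)

(0.2, -19.9667)


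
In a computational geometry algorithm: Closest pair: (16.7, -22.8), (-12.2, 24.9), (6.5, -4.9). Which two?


d(P0,P1) = 55.7719, d(P0,P2) = 20.6022, d(P1,P2) = 35.1814
Closest: P0 and P2

Closest pair: (16.7, -22.8) and (6.5, -4.9), distance = 20.6022


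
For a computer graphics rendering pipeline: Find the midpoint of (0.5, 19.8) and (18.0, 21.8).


M = ((0.5+18)/2, (19.8+21.8)/2)
= (9.25, 20.8)

(9.25, 20.8)


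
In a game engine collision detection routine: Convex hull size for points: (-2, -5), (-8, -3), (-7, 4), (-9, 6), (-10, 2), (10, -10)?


Convex hull vertices (CCW): (-10, 2), (-8, -3), (10, -10), (-9, 6)
Count = 4

4


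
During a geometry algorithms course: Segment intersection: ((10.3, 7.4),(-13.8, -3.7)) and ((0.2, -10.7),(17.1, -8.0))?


Cross products: d1=278.62, d2=156.1, d3=324.1, d4=446.62
d1*d2 < 0 and d3*d4 < 0? no

No, they don't intersect


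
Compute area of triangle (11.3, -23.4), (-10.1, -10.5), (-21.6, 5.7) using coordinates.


Area = |x_A(y_B-y_C) + x_B(y_C-y_A) + x_C(y_A-y_B)|/2
= |(-183.06) + (-293.91) + 278.64|/2
= 198.33/2 = 99.165

99.165


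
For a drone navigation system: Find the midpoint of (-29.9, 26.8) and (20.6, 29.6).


M = (((-29.9)+20.6)/2, (26.8+29.6)/2)
= (-4.65, 28.2)

(-4.65, 28.2)


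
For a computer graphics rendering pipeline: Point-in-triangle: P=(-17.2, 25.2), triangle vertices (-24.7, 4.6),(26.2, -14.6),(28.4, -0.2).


Cross products: AB x AP = 1192.54, BC x BP = 712.52, CA x CP = -1129.86
All same sign? no

No, outside


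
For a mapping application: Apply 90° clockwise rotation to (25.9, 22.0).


90° CW: (x,y) -> (y, -x)
(25.9,22) -> (22, -25.9)

(22, -25.9)


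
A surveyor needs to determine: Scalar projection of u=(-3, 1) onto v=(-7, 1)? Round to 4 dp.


u.v = 22, |v| = sqrt(50) = 7.0711
Scalar projection = u.v / |v| = 22 / sqrt(50) = 3.1113

3.1113


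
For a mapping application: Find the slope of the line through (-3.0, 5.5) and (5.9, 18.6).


slope = (y2-y1)/(x2-x1) = (18.6-5.5)/(5.9-(-3)) = 13.1/8.9 = 1.4719

1.4719


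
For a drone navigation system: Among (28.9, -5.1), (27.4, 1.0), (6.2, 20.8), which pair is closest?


d(P0,P1) = 6.2817, d(P0,P2) = 34.4398, d(P1,P2) = 29.0083
Closest: P0 and P1

Closest pair: (28.9, -5.1) and (27.4, 1.0), distance = 6.2817


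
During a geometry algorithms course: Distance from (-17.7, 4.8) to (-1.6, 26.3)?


dx=16.1, dy=21.5
d^2 = 16.1^2 + 21.5^2 = 721.46
d = sqrt(721.46) = 26.86

26.86


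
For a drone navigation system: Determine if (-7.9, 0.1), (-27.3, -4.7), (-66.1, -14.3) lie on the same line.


Cross product: ((-27.3)-(-7.9))*((-14.3)-0.1) - ((-4.7)-0.1)*((-66.1)-(-7.9))
= 0

Yes, collinear


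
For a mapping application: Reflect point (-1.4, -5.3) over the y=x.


Reflection over y=x: (x,y) -> (y,x)
(-1.4, -5.3) -> (-5.3, -1.4)

(-5.3, -1.4)


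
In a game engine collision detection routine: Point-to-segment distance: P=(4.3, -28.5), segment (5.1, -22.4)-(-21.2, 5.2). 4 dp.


Project P onto AB: t = 0 (clamped to [0,1])
Closest point on segment: (5.1, -22.4)
Distance: 6.1522

6.1522


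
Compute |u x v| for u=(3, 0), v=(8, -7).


|u x v| = |3*(-7) - 0*8|
= |(-21) - 0| = 21

21


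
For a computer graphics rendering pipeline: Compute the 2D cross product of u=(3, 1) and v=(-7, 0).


u x v = u_x*v_y - u_y*v_x = 3*0 - 1*(-7)
= 0 - (-7) = 7

7


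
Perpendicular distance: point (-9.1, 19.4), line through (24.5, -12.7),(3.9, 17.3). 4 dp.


|cross product| = 346.74
|line direction| = sqrt(1324.36) = 36.3918
Distance = 346.74/sqrt(1324.36) = 9.528

9.528


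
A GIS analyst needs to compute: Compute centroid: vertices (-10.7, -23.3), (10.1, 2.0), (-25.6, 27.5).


Centroid = ((x_A+x_B+x_C)/3, (y_A+y_B+y_C)/3)
= (((-10.7)+10.1+(-25.6))/3, ((-23.3)+2+27.5)/3)
= (-8.7333, 2.0667)

(-8.7333, 2.0667)


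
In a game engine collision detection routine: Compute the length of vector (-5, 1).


|u| = sqrt((-5)^2 + 1^2) = sqrt(26) = 5.099

5.099


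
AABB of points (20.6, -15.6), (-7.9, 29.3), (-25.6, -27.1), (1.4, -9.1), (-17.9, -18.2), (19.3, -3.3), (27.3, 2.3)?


x range: [-25.6, 27.3]
y range: [-27.1, 29.3]
Bounding box: (-25.6,-27.1) to (27.3,29.3)

(-25.6,-27.1) to (27.3,29.3)


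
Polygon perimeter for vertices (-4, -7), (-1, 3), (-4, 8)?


Sides: (-4, -7)->(-1, 3): sqrt(109) = 10.440307, (-1, 3)->(-4, 8): sqrt(34) = 5.830952, (-4, 8)->(-4, -7): sqrt(225) = 15
Sum = 31.271259
Perimeter = 31.2713

31.2713


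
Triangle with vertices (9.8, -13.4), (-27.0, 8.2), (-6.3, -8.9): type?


Side lengths squared: AB^2=1820.8, BC^2=720.9, CA^2=279.46
Sorted: [279.46, 720.9, 1820.8]
By sides: Scalene, By angles: Obtuse

Scalene, Obtuse


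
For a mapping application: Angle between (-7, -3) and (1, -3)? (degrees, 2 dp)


u.v = 2, |u| = sqrt(58) = 7.6158, |v| = sqrt(10) = 3.1623
cos(theta) = u.v/(|u||v|) = 2/sqrt(580) = 0.083045
theta = acos(0.083045) = 85.24 degrees

85.24 degrees


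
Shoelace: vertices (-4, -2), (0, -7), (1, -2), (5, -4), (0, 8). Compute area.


Shoelace sum: ((-4)*(-7) - 0*(-2)) + (0*(-2) - 1*(-7)) + (1*(-4) - 5*(-2)) + (5*8 - 0*(-4)) + (0*(-2) - (-4)*8)
= 113
Area = |113|/2 = 56.5

56.5


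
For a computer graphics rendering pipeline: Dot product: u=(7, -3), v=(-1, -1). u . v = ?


u . v = u_x*v_x + u_y*v_y = 7*(-1) + (-3)*(-1)
= (-7) + 3 = -4

-4


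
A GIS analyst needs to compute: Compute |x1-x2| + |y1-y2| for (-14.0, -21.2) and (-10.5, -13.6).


|(-14)-(-10.5)| + |(-21.2)-(-13.6)| = 3.5 + 7.6 = 11.1

11.1


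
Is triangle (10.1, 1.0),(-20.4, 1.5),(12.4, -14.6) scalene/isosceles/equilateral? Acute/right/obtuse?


Side lengths squared: AB^2=930.5, BC^2=1335.05, CA^2=248.65
Sorted: [248.65, 930.5, 1335.05]
By sides: Scalene, By angles: Obtuse

Scalene, Obtuse


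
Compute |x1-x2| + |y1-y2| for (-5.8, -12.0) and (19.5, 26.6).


|(-5.8)-19.5| + |(-12)-26.6| = 25.3 + 38.6 = 63.9

63.9


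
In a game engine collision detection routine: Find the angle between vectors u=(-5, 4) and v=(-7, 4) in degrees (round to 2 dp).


u.v = 51, |u| = sqrt(41) = 6.4031, |v| = sqrt(65) = 8.0623
cos(theta) = u.v/(|u||v|) = 51/sqrt(2665) = 0.98792
theta = acos(0.98792) = 8.91 degrees

8.91 degrees


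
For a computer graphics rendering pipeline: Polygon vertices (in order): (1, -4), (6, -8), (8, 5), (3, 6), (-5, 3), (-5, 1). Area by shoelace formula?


Shoelace sum: (1*(-8) - 6*(-4)) + (6*5 - 8*(-8)) + (8*6 - 3*5) + (3*3 - (-5)*6) + ((-5)*1 - (-5)*3) + ((-5)*(-4) - 1*1)
= 211
Area = |211|/2 = 105.5

105.5


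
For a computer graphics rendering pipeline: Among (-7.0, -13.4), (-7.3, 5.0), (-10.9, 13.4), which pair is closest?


d(P0,P1) = 18.4024, d(P0,P2) = 27.0823, d(P1,P2) = 9.1389
Closest: P1 and P2

Closest pair: (-7.3, 5.0) and (-10.9, 13.4), distance = 9.1389


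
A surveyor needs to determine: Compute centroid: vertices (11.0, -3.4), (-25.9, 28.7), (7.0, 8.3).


Centroid = ((x_A+x_B+x_C)/3, (y_A+y_B+y_C)/3)
= ((11+(-25.9)+7)/3, ((-3.4)+28.7+8.3)/3)
= (-2.6333, 11.2)

(-2.6333, 11.2)


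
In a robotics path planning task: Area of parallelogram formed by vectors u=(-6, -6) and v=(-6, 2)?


|u x v| = |(-6)*2 - (-6)*(-6)|
= |(-12) - 36| = 48

48


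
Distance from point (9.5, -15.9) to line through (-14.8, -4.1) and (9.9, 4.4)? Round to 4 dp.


|cross product| = 498.01
|line direction| = sqrt(682.34) = 26.1216
Distance = 498.01/sqrt(682.34) = 19.065

19.065


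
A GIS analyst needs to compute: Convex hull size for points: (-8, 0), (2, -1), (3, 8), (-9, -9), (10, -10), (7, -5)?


Convex hull vertices (CCW): (-9, -9), (10, -10), (3, 8), (-8, 0)
Count = 4

4


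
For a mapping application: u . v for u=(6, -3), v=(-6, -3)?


u . v = u_x*v_x + u_y*v_y = 6*(-6) + (-3)*(-3)
= (-36) + 9 = -27

-27


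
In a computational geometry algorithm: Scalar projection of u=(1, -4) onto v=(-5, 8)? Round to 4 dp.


u.v = -37, |v| = sqrt(89) = 9.434
Scalar projection = u.v / |v| = -37 / sqrt(89) = -3.922

-3.922


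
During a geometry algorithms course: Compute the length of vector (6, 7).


|u| = sqrt(6^2 + 7^2) = sqrt(85) = 9.2195

9.2195


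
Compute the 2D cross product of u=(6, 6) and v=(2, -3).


u x v = u_x*v_y - u_y*v_x = 6*(-3) - 6*2
= (-18) - 12 = -30

-30


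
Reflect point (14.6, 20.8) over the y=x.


Reflection over y=x: (x,y) -> (y,x)
(14.6, 20.8) -> (20.8, 14.6)

(20.8, 14.6)


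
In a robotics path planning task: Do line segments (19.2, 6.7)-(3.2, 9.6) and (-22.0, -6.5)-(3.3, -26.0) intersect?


Cross products: d1=1137.36, d2=898.73, d3=330.68, d4=569.31
d1*d2 < 0 and d3*d4 < 0? no

No, they don't intersect


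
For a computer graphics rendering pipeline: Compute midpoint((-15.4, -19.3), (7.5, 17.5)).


M = (((-15.4)+7.5)/2, ((-19.3)+17.5)/2)
= (-3.95, -0.9)

(-3.95, -0.9)


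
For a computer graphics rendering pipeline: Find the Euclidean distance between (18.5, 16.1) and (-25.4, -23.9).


dx=-43.9, dy=-40
d^2 = (-43.9)^2 + (-40)^2 = 3527.21
d = sqrt(3527.21) = 59.3903

59.3903


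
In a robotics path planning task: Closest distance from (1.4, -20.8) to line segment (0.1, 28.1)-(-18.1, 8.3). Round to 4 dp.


Project P onto AB: t = 1 (clamped to [0,1])
Closest point on segment: (-18.1, 8.3)
Distance: 35.0294

35.0294


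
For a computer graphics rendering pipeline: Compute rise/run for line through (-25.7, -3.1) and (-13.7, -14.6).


slope = (y2-y1)/(x2-x1) = ((-14.6)-(-3.1))/((-13.7)-(-25.7)) = (-11.5)/12 = -0.9583

-0.9583


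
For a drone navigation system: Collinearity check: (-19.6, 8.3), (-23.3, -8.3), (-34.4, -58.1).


Cross product: ((-23.3)-(-19.6))*((-58.1)-8.3) - ((-8.3)-8.3)*((-34.4)-(-19.6))
= 0

Yes, collinear


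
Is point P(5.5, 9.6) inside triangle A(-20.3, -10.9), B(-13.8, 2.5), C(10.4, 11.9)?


Cross products: AB x AP = -212.47, BC x BP = -9.6, CA x CP = -41.11
All same sign? yes

Yes, inside


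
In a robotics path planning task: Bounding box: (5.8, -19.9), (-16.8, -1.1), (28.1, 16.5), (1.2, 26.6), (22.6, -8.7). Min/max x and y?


x range: [-16.8, 28.1]
y range: [-19.9, 26.6]
Bounding box: (-16.8,-19.9) to (28.1,26.6)

(-16.8,-19.9) to (28.1,26.6)


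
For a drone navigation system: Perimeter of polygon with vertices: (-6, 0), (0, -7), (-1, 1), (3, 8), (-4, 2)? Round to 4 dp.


Sides: (-6, 0)->(0, -7): sqrt(85) = 9.219544, (0, -7)->(-1, 1): sqrt(65) = 8.062258, (-1, 1)->(3, 8): sqrt(65) = 8.062258, (3, 8)->(-4, 2): sqrt(85) = 9.219544, (-4, 2)->(-6, 0): sqrt(8) = 2.828427
Sum = 37.392031
Perimeter = 37.392

37.392


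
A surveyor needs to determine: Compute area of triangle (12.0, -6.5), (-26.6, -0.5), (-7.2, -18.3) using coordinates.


Area = |x_A(y_B-y_C) + x_B(y_C-y_A) + x_C(y_A-y_B)|/2
= |213.6 + 313.88 + 43.2|/2
= 570.68/2 = 285.34

285.34


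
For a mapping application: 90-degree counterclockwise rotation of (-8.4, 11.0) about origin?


90° CCW: (x,y) -> (-y, x)
(-8.4,11) -> (-11, -8.4)

(-11, -8.4)


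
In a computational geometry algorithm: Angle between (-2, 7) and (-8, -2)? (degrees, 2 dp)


u.v = 2, |u| = sqrt(53) = 7.2801, |v| = sqrt(68) = 8.2462
cos(theta) = u.v/(|u||v|) = 2/sqrt(3604) = 0.033315
theta = acos(0.033315) = 88.09 degrees

88.09 degrees


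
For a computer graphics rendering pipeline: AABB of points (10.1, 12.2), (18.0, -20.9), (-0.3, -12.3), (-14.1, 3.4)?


x range: [-14.1, 18]
y range: [-20.9, 12.2]
Bounding box: (-14.1,-20.9) to (18,12.2)

(-14.1,-20.9) to (18,12.2)


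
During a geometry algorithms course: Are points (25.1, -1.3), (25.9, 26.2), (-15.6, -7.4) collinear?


Cross product: (25.9-25.1)*((-7.4)-(-1.3)) - (26.2-(-1.3))*((-15.6)-25.1)
= 1114.37

No, not collinear


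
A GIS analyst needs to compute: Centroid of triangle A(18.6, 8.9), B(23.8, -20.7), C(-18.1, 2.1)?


Centroid = ((x_A+x_B+x_C)/3, (y_A+y_B+y_C)/3)
= ((18.6+23.8+(-18.1))/3, (8.9+(-20.7)+2.1)/3)
= (8.1, -3.2333)

(8.1, -3.2333)


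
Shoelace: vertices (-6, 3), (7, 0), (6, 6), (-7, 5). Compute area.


Shoelace sum: ((-6)*0 - 7*3) + (7*6 - 6*0) + (6*5 - (-7)*6) + ((-7)*3 - (-6)*5)
= 102
Area = |102|/2 = 51

51


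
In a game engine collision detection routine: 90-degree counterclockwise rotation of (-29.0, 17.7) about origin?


90° CCW: (x,y) -> (-y, x)
(-29,17.7) -> (-17.7, -29)

(-17.7, -29)


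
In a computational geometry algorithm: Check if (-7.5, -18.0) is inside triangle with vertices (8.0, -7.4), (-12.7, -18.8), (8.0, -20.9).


Cross products: AB x AP = 42.72, BC x BP = 27.48, CA x CP = 209.25
All same sign? yes

Yes, inside


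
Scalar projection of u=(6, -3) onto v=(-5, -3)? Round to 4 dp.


u.v = -21, |v| = sqrt(34) = 5.831
Scalar projection = u.v / |v| = -21 / sqrt(34) = -3.6015

-3.6015


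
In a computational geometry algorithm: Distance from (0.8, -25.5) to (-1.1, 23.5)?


dx=-1.9, dy=49
d^2 = (-1.9)^2 + 49^2 = 2404.61
d = sqrt(2404.61) = 49.0368

49.0368


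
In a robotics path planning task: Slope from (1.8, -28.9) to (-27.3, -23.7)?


slope = (y2-y1)/(x2-x1) = ((-23.7)-(-28.9))/((-27.3)-1.8) = 5.2/(-29.1) = -0.1787

-0.1787


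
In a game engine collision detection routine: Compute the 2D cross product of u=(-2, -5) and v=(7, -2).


u x v = u_x*v_y - u_y*v_x = (-2)*(-2) - (-5)*7
= 4 - (-35) = 39

39


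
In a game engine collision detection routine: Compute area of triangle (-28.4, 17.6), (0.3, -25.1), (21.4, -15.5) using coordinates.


Area = |x_A(y_B-y_C) + x_B(y_C-y_A) + x_C(y_A-y_B)|/2
= |272.64 + (-9.93) + 913.78|/2
= 1176.49/2 = 588.245

588.245


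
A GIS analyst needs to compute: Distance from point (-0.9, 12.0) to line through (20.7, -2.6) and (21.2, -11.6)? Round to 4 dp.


|cross product| = 187.1
|line direction| = sqrt(81.25) = 9.0139
Distance = 187.1/sqrt(81.25) = 20.7569

20.7569


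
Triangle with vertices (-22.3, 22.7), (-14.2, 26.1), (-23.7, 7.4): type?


Side lengths squared: AB^2=77.17, BC^2=439.94, CA^2=236.05
Sorted: [77.17, 236.05, 439.94]
By sides: Scalene, By angles: Obtuse

Scalene, Obtuse


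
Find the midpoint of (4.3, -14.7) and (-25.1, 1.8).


M = ((4.3+(-25.1))/2, ((-14.7)+1.8)/2)
= (-10.4, -6.45)

(-10.4, -6.45)


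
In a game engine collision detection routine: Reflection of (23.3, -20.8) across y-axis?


Reflection over y-axis: (x,y) -> (-x,y)
(23.3, -20.8) -> (-23.3, -20.8)

(-23.3, -20.8)


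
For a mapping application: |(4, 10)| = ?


|u| = sqrt(4^2 + 10^2) = sqrt(116) = 10.7703

10.7703


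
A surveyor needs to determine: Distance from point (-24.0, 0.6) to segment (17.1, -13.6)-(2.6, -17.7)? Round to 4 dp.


Project P onto AB: t = 1 (clamped to [0,1])
Closest point on segment: (2.6, -17.7)
Distance: 32.287

32.287


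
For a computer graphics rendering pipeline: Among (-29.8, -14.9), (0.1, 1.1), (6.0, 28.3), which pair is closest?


d(P0,P1) = 33.9118, d(P0,P2) = 56.106, d(P1,P2) = 27.8325
Closest: P1 and P2

Closest pair: (0.1, 1.1) and (6.0, 28.3), distance = 27.8325


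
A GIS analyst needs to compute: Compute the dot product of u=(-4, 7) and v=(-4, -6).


u . v = u_x*v_x + u_y*v_y = (-4)*(-4) + 7*(-6)
= 16 + (-42) = -26

-26


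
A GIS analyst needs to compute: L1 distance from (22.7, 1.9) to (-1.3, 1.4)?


|22.7-(-1.3)| + |1.9-1.4| = 24 + 0.5 = 24.5

24.5


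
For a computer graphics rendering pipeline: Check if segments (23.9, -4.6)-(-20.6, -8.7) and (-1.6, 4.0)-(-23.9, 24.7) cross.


Cross products: d1=-336.07, d2=676.51, d3=-487.25, d4=-1499.83
d1*d2 < 0 and d3*d4 < 0? no

No, they don't intersect


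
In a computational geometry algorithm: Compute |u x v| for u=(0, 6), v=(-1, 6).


|u x v| = |0*6 - 6*(-1)|
= |0 - (-6)| = 6

6


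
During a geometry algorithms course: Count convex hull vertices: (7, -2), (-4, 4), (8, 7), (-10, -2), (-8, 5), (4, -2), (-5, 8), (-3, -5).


Convex hull vertices (CCW): (-10, -2), (-3, -5), (7, -2), (8, 7), (-5, 8), (-8, 5)
Count = 6

6


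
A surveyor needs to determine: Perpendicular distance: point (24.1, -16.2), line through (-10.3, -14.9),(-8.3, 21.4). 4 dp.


|cross product| = 1251.32
|line direction| = sqrt(1321.69) = 36.3551
Distance = 1251.32/sqrt(1321.69) = 34.4194

34.4194


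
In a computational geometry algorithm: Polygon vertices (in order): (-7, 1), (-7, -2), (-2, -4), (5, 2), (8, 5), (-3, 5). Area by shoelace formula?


Shoelace sum: ((-7)*(-2) - (-7)*1) + ((-7)*(-4) - (-2)*(-2)) + ((-2)*2 - 5*(-4)) + (5*5 - 8*2) + (8*5 - (-3)*5) + ((-3)*1 - (-7)*5)
= 157
Area = |157|/2 = 78.5

78.5


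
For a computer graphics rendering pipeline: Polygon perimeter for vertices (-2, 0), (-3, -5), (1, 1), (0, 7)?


Sides: (-2, 0)->(-3, -5): sqrt(26) = 5.09902, (-3, -5)->(1, 1): sqrt(52) = 7.211103, (1, 1)->(0, 7): sqrt(37) = 6.082763, (0, 7)->(-2, 0): sqrt(53) = 7.28011
Sum = 25.672996
Perimeter = 25.673

25.673


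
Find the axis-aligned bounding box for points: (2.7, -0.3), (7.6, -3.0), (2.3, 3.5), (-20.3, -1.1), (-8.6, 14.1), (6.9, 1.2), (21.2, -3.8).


x range: [-20.3, 21.2]
y range: [-3.8, 14.1]
Bounding box: (-20.3,-3.8) to (21.2,14.1)

(-20.3,-3.8) to (21.2,14.1)


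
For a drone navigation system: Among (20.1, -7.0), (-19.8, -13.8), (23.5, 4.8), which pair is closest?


d(P0,P1) = 40.4753, d(P0,P2) = 12.2801, d(P1,P2) = 47.1259
Closest: P0 and P2

Closest pair: (20.1, -7.0) and (23.5, 4.8), distance = 12.2801


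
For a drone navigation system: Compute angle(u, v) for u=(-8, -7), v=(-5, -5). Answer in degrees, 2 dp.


u.v = 75, |u| = sqrt(113) = 10.6301, |v| = sqrt(50) = 7.0711
cos(theta) = u.v/(|u||v|) = 75/sqrt(5650) = 0.997785
theta = acos(0.997785) = 3.81 degrees

3.81 degrees


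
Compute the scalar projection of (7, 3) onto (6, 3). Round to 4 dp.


u.v = 51, |v| = sqrt(45) = 6.7082
Scalar projection = u.v / |v| = 51 / sqrt(45) = 7.6026

7.6026


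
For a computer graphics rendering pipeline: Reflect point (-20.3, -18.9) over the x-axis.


Reflection over x-axis: (x,y) -> (x,-y)
(-20.3, -18.9) -> (-20.3, 18.9)

(-20.3, 18.9)


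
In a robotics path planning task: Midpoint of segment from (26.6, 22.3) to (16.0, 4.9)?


M = ((26.6+16)/2, (22.3+4.9)/2)
= (21.3, 13.6)

(21.3, 13.6)


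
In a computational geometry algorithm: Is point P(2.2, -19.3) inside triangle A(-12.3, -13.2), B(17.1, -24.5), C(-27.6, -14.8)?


Cross products: AB x AP = -15.49, BC x BP = -87.91, CA x CP = -116.53
All same sign? yes

Yes, inside


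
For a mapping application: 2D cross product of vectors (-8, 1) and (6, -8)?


u x v = u_x*v_y - u_y*v_x = (-8)*(-8) - 1*6
= 64 - 6 = 58

58


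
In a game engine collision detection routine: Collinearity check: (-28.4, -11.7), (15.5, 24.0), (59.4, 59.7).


Cross product: (15.5-(-28.4))*(59.7-(-11.7)) - (24-(-11.7))*(59.4-(-28.4))
= 0

Yes, collinear


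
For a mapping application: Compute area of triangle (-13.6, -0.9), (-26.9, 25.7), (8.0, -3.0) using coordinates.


Area = |x_A(y_B-y_C) + x_B(y_C-y_A) + x_C(y_A-y_B)|/2
= |(-390.32) + 56.49 + (-212.8)|/2
= 546.63/2 = 273.315

273.315


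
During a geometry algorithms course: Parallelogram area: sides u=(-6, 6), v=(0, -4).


|u x v| = |(-6)*(-4) - 6*0|
= |24 - 0| = 24

24


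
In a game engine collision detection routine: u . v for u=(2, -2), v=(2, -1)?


u . v = u_x*v_x + u_y*v_y = 2*2 + (-2)*(-1)
= 4 + 2 = 6

6


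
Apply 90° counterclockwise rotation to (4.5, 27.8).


90° CCW: (x,y) -> (-y, x)
(4.5,27.8) -> (-27.8, 4.5)

(-27.8, 4.5)


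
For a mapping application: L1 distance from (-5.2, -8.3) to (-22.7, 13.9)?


|(-5.2)-(-22.7)| + |(-8.3)-13.9| = 17.5 + 22.2 = 39.7

39.7


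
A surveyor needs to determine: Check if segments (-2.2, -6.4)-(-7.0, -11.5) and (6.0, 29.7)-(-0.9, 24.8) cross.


Cross products: d1=208.91, d2=220.58, d3=-131.46, d4=-143.13
d1*d2 < 0 and d3*d4 < 0? no

No, they don't intersect


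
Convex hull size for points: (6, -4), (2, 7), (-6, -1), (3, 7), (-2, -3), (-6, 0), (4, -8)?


Convex hull vertices (CCW): (-6, -1), (4, -8), (6, -4), (3, 7), (2, 7), (-6, 0)
Count = 6

6


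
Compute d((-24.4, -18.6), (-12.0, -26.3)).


dx=12.4, dy=-7.7
d^2 = 12.4^2 + (-7.7)^2 = 213.05
d = sqrt(213.05) = 14.5962

14.5962


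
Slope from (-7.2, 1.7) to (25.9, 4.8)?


slope = (y2-y1)/(x2-x1) = (4.8-1.7)/(25.9-(-7.2)) = 3.1/33.1 = 0.0937

0.0937


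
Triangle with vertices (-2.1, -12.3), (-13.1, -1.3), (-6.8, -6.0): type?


Side lengths squared: AB^2=242, BC^2=61.78, CA^2=61.78
Sorted: [61.78, 61.78, 242]
By sides: Isosceles, By angles: Obtuse

Isosceles, Obtuse


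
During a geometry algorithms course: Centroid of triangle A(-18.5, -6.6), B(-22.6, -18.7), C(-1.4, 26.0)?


Centroid = ((x_A+x_B+x_C)/3, (y_A+y_B+y_C)/3)
= (((-18.5)+(-22.6)+(-1.4))/3, ((-6.6)+(-18.7)+26)/3)
= (-14.1667, 0.2333)

(-14.1667, 0.2333)


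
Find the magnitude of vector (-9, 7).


|u| = sqrt((-9)^2 + 7^2) = sqrt(130) = 11.4018

11.4018


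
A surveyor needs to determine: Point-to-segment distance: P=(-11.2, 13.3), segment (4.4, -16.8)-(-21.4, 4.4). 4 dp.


Project P onto AB: t = 0.9332 (clamped to [0,1])
Closest point on segment: (-19.6767, 2.984)
Distance: 13.352

13.352


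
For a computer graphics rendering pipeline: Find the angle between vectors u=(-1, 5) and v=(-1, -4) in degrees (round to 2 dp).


u.v = -19, |u| = sqrt(26) = 5.099, |v| = sqrt(17) = 4.1231
cos(theta) = u.v/(|u||v|) = -19/sqrt(442) = -0.903738
theta = acos(-0.903738) = 154.65 degrees

154.65 degrees


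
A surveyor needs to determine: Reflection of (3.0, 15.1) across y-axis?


Reflection over y-axis: (x,y) -> (-x,y)
(3, 15.1) -> (-3, 15.1)

(-3, 15.1)


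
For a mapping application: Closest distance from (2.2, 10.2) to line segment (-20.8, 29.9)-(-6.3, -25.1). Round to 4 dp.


Project P onto AB: t = 0.438 (clamped to [0,1])
Closest point on segment: (-14.4492, 5.8107)
Distance: 17.2181

17.2181


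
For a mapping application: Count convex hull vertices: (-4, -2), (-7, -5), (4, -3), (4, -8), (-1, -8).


Convex hull vertices (CCW): (-7, -5), (-1, -8), (4, -8), (4, -3), (-4, -2)
Count = 5

5


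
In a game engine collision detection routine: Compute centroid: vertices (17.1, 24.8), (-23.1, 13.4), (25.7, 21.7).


Centroid = ((x_A+x_B+x_C)/3, (y_A+y_B+y_C)/3)
= ((17.1+(-23.1)+25.7)/3, (24.8+13.4+21.7)/3)
= (6.5667, 19.9667)

(6.5667, 19.9667)


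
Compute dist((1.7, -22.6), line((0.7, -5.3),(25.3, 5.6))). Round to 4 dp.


|cross product| = 436.48
|line direction| = sqrt(723.97) = 26.9067
Distance = 436.48/sqrt(723.97) = 16.222

16.222


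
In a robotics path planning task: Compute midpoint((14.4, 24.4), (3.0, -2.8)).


M = ((14.4+3)/2, (24.4+(-2.8))/2)
= (8.7, 10.8)

(8.7, 10.8)


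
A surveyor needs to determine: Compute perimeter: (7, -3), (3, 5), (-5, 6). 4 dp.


Sides: (7, -3)->(3, 5): sqrt(80) = 8.944272, (3, 5)->(-5, 6): sqrt(65) = 8.062258, (-5, 6)->(7, -3): sqrt(225) = 15
Sum = 32.00653
Perimeter = 32.0065

32.0065


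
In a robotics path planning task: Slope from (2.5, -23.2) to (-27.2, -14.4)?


slope = (y2-y1)/(x2-x1) = ((-14.4)-(-23.2))/((-27.2)-2.5) = 8.8/(-29.7) = -0.2963

-0.2963


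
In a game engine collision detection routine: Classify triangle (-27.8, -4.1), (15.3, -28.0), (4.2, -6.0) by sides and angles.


Side lengths squared: AB^2=2428.82, BC^2=607.21, CA^2=1027.61
Sorted: [607.21, 1027.61, 2428.82]
By sides: Scalene, By angles: Obtuse

Scalene, Obtuse


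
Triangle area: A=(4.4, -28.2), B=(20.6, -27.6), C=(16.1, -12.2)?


Area = |x_A(y_B-y_C) + x_B(y_C-y_A) + x_C(y_A-y_B)|/2
= |(-67.76) + 329.6 + (-9.66)|/2
= 252.18/2 = 126.09

126.09


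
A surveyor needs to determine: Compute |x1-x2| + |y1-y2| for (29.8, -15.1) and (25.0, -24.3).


|29.8-25| + |(-15.1)-(-24.3)| = 4.8 + 9.2 = 14

14


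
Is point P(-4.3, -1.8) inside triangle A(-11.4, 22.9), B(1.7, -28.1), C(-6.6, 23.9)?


Cross products: AB x AP = 38.53, BC x BP = 93.71, CA x CP = 125.66
All same sign? yes

Yes, inside


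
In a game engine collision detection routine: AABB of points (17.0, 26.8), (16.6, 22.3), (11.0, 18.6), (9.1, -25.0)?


x range: [9.1, 17]
y range: [-25, 26.8]
Bounding box: (9.1,-25) to (17,26.8)

(9.1,-25) to (17,26.8)


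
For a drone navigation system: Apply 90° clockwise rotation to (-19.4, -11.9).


90° CW: (x,y) -> (y, -x)
(-19.4,-11.9) -> (-11.9, 19.4)

(-11.9, 19.4)


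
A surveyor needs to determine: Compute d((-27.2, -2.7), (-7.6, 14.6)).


dx=19.6, dy=17.3
d^2 = 19.6^2 + 17.3^2 = 683.45
d = sqrt(683.45) = 26.1429

26.1429


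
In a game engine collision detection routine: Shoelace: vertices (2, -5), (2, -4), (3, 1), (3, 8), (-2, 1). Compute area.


Shoelace sum: (2*(-4) - 2*(-5)) + (2*1 - 3*(-4)) + (3*8 - 3*1) + (3*1 - (-2)*8) + ((-2)*(-5) - 2*1)
= 64
Area = |64|/2 = 32

32


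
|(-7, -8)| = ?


|u| = sqrt((-7)^2 + (-8)^2) = sqrt(113) = 10.6301

10.6301


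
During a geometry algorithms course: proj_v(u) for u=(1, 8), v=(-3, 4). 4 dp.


u.v = 29, |v| = sqrt(25) = 5
Scalar projection = u.v / |v| = 29 / sqrt(25) = 5.8

5.8


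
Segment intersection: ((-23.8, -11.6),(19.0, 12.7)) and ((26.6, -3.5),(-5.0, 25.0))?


Cross products: d1=1692.36, d2=-295.32, d3=-878.04, d4=1109.64
d1*d2 < 0 and d3*d4 < 0? yes

Yes, they intersect


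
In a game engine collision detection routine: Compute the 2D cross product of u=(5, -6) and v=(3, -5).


u x v = u_x*v_y - u_y*v_x = 5*(-5) - (-6)*3
= (-25) - (-18) = -7

-7


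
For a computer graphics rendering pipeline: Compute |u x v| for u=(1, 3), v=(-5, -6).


|u x v| = |1*(-6) - 3*(-5)|
= |(-6) - (-15)| = 9

9


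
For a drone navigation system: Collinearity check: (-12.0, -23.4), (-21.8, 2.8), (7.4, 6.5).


Cross product: ((-21.8)-(-12))*(6.5-(-23.4)) - (2.8-(-23.4))*(7.4-(-12))
= -801.3

No, not collinear


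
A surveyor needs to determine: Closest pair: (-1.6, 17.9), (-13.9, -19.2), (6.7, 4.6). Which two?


d(P0,P1) = 39.0858, d(P0,P2) = 15.6774, d(P1,P2) = 31.477
Closest: P0 and P2

Closest pair: (-1.6, 17.9) and (6.7, 4.6), distance = 15.6774


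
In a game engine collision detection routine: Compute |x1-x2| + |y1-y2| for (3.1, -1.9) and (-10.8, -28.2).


|3.1-(-10.8)| + |(-1.9)-(-28.2)| = 13.9 + 26.3 = 40.2

40.2


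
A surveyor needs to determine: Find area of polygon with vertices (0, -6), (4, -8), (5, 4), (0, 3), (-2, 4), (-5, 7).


Shoelace sum: (0*(-8) - 4*(-6)) + (4*4 - 5*(-8)) + (5*3 - 0*4) + (0*4 - (-2)*3) + ((-2)*7 - (-5)*4) + ((-5)*(-6) - 0*7)
= 137
Area = |137|/2 = 68.5

68.5


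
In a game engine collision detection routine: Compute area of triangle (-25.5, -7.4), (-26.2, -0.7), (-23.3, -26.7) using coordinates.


Area = |x_A(y_B-y_C) + x_B(y_C-y_A) + x_C(y_A-y_B)|/2
= |(-663) + 505.66 + 156.11|/2
= 1.23/2 = 0.615

0.615


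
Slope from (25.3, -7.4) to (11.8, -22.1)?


slope = (y2-y1)/(x2-x1) = ((-22.1)-(-7.4))/(11.8-25.3) = (-14.7)/(-13.5) = 1.0889

1.0889


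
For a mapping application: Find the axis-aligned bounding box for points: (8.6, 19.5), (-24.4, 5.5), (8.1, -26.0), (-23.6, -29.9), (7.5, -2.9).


x range: [-24.4, 8.6]
y range: [-29.9, 19.5]
Bounding box: (-24.4,-29.9) to (8.6,19.5)

(-24.4,-29.9) to (8.6,19.5)


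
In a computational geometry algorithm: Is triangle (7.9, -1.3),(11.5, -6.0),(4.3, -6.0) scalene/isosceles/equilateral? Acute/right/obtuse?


Side lengths squared: AB^2=35.05, BC^2=51.84, CA^2=35.05
Sorted: [35.05, 35.05, 51.84]
By sides: Isosceles, By angles: Acute

Isosceles, Acute


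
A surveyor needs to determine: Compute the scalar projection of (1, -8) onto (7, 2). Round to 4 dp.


u.v = -9, |v| = sqrt(53) = 7.2801
Scalar projection = u.v / |v| = -9 / sqrt(53) = -1.2362

-1.2362


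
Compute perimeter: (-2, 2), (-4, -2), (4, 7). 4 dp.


Sides: (-2, 2)->(-4, -2): sqrt(20) = 4.472136, (-4, -2)->(4, 7): sqrt(145) = 12.041595, (4, 7)->(-2, 2): sqrt(61) = 7.81025
Sum = 24.323981
Perimeter = 24.324

24.324


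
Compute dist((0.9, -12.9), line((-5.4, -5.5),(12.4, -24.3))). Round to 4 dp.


|cross product| = 13.28
|line direction| = sqrt(670.28) = 25.8898
Distance = 13.28/sqrt(670.28) = 0.5129

0.5129


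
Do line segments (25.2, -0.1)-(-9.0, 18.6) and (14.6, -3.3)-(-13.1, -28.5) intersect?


Cross products: d1=178.48, d2=-1201.35, d3=307.66, d4=1687.49
d1*d2 < 0 and d3*d4 < 0? no

No, they don't intersect


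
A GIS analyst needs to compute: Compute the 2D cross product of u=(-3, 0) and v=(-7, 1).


u x v = u_x*v_y - u_y*v_x = (-3)*1 - 0*(-7)
= (-3) - 0 = -3

-3


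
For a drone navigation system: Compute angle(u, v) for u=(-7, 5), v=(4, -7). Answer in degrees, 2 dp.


u.v = -63, |u| = sqrt(74) = 8.6023, |v| = sqrt(65) = 8.0623
cos(theta) = u.v/(|u||v|) = -63/sqrt(4810) = -0.908381
theta = acos(-0.908381) = 155.28 degrees

155.28 degrees


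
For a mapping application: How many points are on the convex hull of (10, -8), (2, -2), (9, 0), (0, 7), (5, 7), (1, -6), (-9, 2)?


Convex hull vertices (CCW): (-9, 2), (1, -6), (10, -8), (9, 0), (5, 7), (0, 7)
Count = 6

6


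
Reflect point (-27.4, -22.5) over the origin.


Reflection over origin: (x,y) -> (-x,-y)
(-27.4, -22.5) -> (27.4, 22.5)

(27.4, 22.5)


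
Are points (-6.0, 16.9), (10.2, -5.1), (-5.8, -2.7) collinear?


Cross product: (10.2-(-6))*((-2.7)-16.9) - ((-5.1)-16.9)*((-5.8)-(-6))
= -313.12

No, not collinear


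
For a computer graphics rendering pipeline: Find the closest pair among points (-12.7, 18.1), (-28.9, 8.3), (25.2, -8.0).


d(P0,P1) = 18.9336, d(P0,P2) = 46.0176, d(P1,P2) = 56.5022
Closest: P0 and P1

Closest pair: (-12.7, 18.1) and (-28.9, 8.3), distance = 18.9336


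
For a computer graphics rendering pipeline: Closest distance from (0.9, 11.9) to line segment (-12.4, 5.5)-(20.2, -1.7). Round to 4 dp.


Project P onto AB: t = 0.3477 (clamped to [0,1])
Closest point on segment: (-1.0663, 2.9969)
Distance: 9.1177

9.1177


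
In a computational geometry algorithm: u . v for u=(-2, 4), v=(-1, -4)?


u . v = u_x*v_x + u_y*v_y = (-2)*(-1) + 4*(-4)
= 2 + (-16) = -14

-14
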